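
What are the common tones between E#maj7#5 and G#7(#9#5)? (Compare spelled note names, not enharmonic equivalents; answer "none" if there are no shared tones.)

D𝄪

E#maj7#5: E♯ G𝄪 B𝄪 D𝄪
G#7(#9#5): G♯ B♯ D𝄪 F♯ A𝄪
Common to both → D𝄪.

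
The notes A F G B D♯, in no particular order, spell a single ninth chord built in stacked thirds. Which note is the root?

G

Stacking in thirds gives G – B – D♯ – F – A, so G is the root — G dominant ninth sharp five.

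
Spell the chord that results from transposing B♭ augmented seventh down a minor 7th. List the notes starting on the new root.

A minor 7th down from Bb is C, so the new chord is C augmented seventh.
- root: C
- major 3rd: E
- augmented 5th: G#
- minor 7th: Bb

C E G# Bb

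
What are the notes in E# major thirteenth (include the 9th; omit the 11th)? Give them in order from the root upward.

E-sharp, G-double-sharp, B-sharp, D-double-sharp, F-double-sharp, C-double-sharp

E# major thirteenth is a major thirteenth built on E-sharp.
root → E-sharp
3rd (major 3rd) → G-double-sharp
5th (perfect 5th) → B-sharp
7th (major 7th) → D-double-sharp
9th (major 9th) → F-double-sharp
13th (major 13th) → C-double-sharp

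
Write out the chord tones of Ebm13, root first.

Ebm13 is a minor thirteenth built on Eb.
- root: Eb
- minor 3rd: Gb
- perfect 5th: Bb
- minor 7th: Db
- major 9th: F
- perfect 11th: Ab
- major 13th: C

Eb, Gb, Bb, Db, F, Ab, C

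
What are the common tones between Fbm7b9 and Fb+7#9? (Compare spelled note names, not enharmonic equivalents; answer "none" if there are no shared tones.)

Fbm7b9 = Fb, Abb, Cb, Ebb, Gbb.
Fb+7#9 = Fb, Ab, C, Ebb, G.
Shared: Fb, Ebb.

Fb, Ebb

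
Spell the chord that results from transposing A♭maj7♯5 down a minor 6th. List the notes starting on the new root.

Transposed root: A♭ → C (minor 6th down). So we spell C augmented major seventh:
Root: C
Major 3rd (3rd): E
Augmented 5th (5th): G♯
Major 7th (7th): B

C  E  G♯  B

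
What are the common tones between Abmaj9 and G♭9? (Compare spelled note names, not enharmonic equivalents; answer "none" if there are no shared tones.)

Abmaj9: A♭ C E♭ G B♭
G♭9: G♭ B♭ D♭ F♭ A♭
Common to both → A♭, B♭.

A♭, B♭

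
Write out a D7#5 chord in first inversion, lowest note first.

F# A# C D

D7#5 = D–F#–A#–C; first inversion → third (F#) lowest.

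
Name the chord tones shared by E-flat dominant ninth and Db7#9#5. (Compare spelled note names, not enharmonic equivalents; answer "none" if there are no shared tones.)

E-flat dominant ninth: Eb G Bb Db F
Db7#9#5: Db F A Cb E
Common to both → Db, F.

Db, F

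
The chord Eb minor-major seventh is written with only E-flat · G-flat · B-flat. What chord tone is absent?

D

Eb minor-major seventh = E-flat, G-flat, B-flat, D. The voicing lacks the 7th (major 7th), D.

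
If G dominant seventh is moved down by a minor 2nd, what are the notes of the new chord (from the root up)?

F-sharp, A-sharp, C-sharp, E

G down a minor 2nd → F-sharp. New chord: F-sharp dominant seventh.
F-sharp — root
A-sharp — major 3rd
C-sharp — perfect 5th
E — minor 7th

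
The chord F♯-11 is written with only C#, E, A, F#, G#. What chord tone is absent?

B

F♯-11 = F#, A, C#, E, G#, B. The voicing lacks the 11th (perfect 11th), B.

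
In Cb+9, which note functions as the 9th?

Root of Cb+9 = Cb. The 9th is a major 9th: Cb up a major 9th → Db.

Db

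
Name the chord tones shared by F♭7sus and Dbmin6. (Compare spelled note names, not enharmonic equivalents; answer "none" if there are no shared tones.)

Fb

F♭7sus = Fb, Bbb, Cb, Ebb.
Dbmin6 = Db, Fb, Ab, Bb.
Shared: Fb.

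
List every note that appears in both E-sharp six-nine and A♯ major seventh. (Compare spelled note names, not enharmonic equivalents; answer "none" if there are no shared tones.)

E-sharp  G-double-sharp  C-double-sharp

E-sharp six-nine: E-sharp G-double-sharp B-sharp C-double-sharp F-double-sharp
A♯ major seventh: A-sharp C-double-sharp E-sharp G-double-sharp
Common to both → E-sharp, G-double-sharp, C-double-sharp.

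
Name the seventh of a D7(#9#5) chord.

C

D7(#9#5) is built on D; its 7th is a minor 7th above the root.
A seventh above D uses the letter C, and the minor 7th above D is C.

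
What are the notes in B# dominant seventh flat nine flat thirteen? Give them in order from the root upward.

Root B-sharp, quality dominant seventh flat nine flat thirteen:
- root: B-sharp
- major 3rd: D-double-sharp
- perfect 5th: F-double-sharp
- minor 7th: A-sharp
- minor 9th: C-sharp
- minor 13th: G-sharp

B-sharp D-double-sharp F-double-sharp A-sharp C-sharp G-sharp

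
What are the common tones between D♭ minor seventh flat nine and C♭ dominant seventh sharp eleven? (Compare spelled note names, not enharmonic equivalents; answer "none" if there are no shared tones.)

Cb

D♭ minor seventh flat nine: Db Fb Ab Cb Ebb
C♭ dominant seventh sharp eleven: Cb Eb Gb Bbb F
Common to both → Cb.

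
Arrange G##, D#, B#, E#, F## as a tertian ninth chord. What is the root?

Arranged so that each adjacent pair is a third by letter name: E# – G## – B# – D# – F##.
The bottom of that stack, E#, is the root (this is E# dominant ninth).

E#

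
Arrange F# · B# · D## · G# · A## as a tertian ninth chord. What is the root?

G#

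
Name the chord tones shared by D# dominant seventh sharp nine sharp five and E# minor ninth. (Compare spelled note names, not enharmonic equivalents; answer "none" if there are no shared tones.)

D-sharp, F-double-sharp

D# dominant seventh sharp nine sharp five: D-sharp F-double-sharp A-double-sharp C-sharp E-double-sharp
E# minor ninth: E-sharp G-sharp B-sharp D-sharp F-double-sharp
Common to both → D-sharp, F-double-sharp.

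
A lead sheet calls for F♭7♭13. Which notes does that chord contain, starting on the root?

Root Fb, quality dominant seventh flat thirteen:
root → Fb
3rd (major 3rd) → Ab
5th (perfect 5th) → Cb
7th (minor 7th) → Ebb
13th (minor 13th) → Dbb

Fb Ab Cb Ebb Dbb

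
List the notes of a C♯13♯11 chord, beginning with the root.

C# E# G# B D# F## A#

C♯13♯11: dominant thirteenth sharp eleven on C#.
C# — root
E# — major 3rd
G# — perfect 5th
B — minor 7th
D# — major 9th
F## — augmented 11th
A# — major 13th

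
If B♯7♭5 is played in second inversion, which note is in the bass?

F#

B♯7♭5 in root position is B#–D##–F#–A#.
Second inversion places the fifth in the bass, which is F#.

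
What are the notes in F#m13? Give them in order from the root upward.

F♯  A  C♯  E  G♯  B  D♯

F#m13: minor thirteenth on F♯.
Root: F♯
Minor 3rd (3rd): A
Perfect 5th (5th): C♯
Minor 7th (7th): E
Major 9th (9th): G♯
Perfect 11th (11th): B
Major 13th (13th): D♯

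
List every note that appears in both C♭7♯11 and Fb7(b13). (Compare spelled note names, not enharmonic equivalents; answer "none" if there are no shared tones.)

Cb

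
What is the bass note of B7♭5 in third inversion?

B7♭5 = B–D#–F–A. Third inversion → seventh in the bass = A.

A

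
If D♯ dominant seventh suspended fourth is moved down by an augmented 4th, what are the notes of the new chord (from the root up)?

D-sharp down an augmented 4th → A. New chord: A dominant seventh suspended fourth.
root → A
4th (perfect 4th) → D
5th (perfect 5th) → E
7th (minor 7th) → G

A  D  E  G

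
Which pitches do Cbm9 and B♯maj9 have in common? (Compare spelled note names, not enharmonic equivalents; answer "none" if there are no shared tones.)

none

Cbm9: C♭ E𝄫 G♭ B𝄫 D♭
B♯maj9: B♯ D𝄪 F𝄪 A𝄪 C𝄪
Common to both → none.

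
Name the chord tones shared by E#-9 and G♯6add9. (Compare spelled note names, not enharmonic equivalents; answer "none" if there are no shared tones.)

E#-9 = E♯, G♯, B♯, D♯, F𝄪.
G♯6add9 = G♯, B♯, D♯, E♯, A♯.
Shared: E♯, G♯, B♯, D♯.

E♯, G♯, B♯, D♯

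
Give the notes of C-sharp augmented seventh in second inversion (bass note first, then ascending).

G-double-sharp, B, C-sharp, E-sharp

In root position, C-sharp augmented seventh is C-sharp–E-sharp–G-double-sharp–B.
Second inversion puts the fifth (G-double-sharp) in the bass.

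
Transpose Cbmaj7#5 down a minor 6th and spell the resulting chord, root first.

Eb, G, B, D

Cb down a minor 6th → Eb. New chord: Eb augmented major seventh.
Eb — root
G — major 3rd
B — augmented 5th
D — major 7th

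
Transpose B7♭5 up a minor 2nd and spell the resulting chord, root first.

C, E, Gb, Bb

A minor 2nd up from B is C, so the new chord is C dominant seventh flat five.
root → C
3rd (major 3rd) → E
5th (diminished 5th) → Gb
7th (minor 7th) → Bb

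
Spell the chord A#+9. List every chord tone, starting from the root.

A# – C## – E## – G# – B#

A#+9 is a dominant ninth sharp five built on A#.
root → A#
3rd (major 3rd) → C##
5th (augmented 5th) → E##
7th (minor 7th) → G#
9th (major 9th) → B#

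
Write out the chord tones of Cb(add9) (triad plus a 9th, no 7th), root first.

Cb(add9) is an added-ninth built on C♭.
- root: C♭
- major 3rd: E♭
- perfect 5th: G♭
- major 9th: D♭

C♭, E♭, G♭, D♭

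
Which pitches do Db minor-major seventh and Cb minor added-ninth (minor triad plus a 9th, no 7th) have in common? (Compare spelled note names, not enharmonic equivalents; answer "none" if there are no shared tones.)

D-flat

Db minor-major seventh: D-flat F-flat A-flat C
Cb minor added-ninth: C-flat E-double-flat G-flat D-flat
Common to both → D-flat.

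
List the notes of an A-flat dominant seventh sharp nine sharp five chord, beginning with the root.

Ab, C, E, Gb, B

Root Ab, quality dominant seventh sharp nine sharp five:
- root: Ab
- major 3rd: C
- augmented 5th: E
- minor 7th: Gb
- augmented 9th: B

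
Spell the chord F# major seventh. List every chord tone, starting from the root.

F#, A#, C#, E#

Root F#, quality major seventh:
root → F#
3rd (major 3rd) → A#
5th (perfect 5th) → C#
7th (major 7th) → E#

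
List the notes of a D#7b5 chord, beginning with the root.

D#, F##, A, C#

D#7b5: dominant seventh flat five on D#.
Root: D#
Major 3rd (3rd): F##
Diminished 5th (5th): A
Minor 7th (7th): C#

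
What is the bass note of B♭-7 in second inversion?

F

B♭-7 in root position is B♭–D♭–F–A♭.
Second inversion places the fifth in the bass, which is F.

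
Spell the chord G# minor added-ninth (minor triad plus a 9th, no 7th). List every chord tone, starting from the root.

Root G#, quality minor added-ninth:
- root: G#
- minor 3rd: B
- perfect 5th: D#
- major 9th: A#

G# B D# A#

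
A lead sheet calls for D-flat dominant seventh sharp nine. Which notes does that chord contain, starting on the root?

D♭, F, A♭, C♭, E

Root D♭, quality dominant seventh sharp nine:
- root: D♭
- major 3rd: F
- perfect 5th: A♭
- minor 7th: C♭
- augmented 9th: E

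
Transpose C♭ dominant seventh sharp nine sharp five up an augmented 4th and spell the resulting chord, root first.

F A C# Eb G#

An augmented 4th up from Cb is F, so the new chord is F dominant seventh sharp nine sharp five.
F — root
A — major 3rd
C# — augmented 5th
Eb — minor 7th
G# — augmented 9th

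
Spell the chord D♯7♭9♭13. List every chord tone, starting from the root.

D#, F##, A#, C#, E, B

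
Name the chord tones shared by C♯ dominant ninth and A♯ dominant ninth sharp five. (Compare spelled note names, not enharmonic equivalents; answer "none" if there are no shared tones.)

C♯ dominant ninth: C-sharp E-sharp G-sharp B D-sharp
A♯ dominant ninth sharp five: A-sharp C-double-sharp E-double-sharp G-sharp B-sharp
Common to both → G-sharp.

G-sharp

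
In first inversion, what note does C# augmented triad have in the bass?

E#

C# augmented triad = C#–E#–G##. First inversion → third in the bass = E#.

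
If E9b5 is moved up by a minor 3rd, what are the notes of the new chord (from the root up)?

G, B, Db, F, A

A minor 3rd up from E is G, so the new chord is G dominant ninth flat five.
root → G
3rd (major 3rd) → B
5th (diminished 5th) → Db
7th (minor 7th) → F
9th (major 9th) → A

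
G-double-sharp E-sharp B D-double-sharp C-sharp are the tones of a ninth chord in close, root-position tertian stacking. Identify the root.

Arranged so that each adjacent pair is a third by letter name: C-sharp – E-sharp – G-double-sharp – B – D-double-sharp.
The bottom of that stack, C-sharp, is the root (this is C-sharp dominant seventh sharp nine sharp five).

C-sharp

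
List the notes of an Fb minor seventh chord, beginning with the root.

Fb minor seventh is a minor seventh built on F-flat.
- root: F-flat
- minor 3rd: A-double-flat
- perfect 5th: C-flat
- minor 7th: E-double-flat

F-flat – A-double-flat – C-flat – E-double-flat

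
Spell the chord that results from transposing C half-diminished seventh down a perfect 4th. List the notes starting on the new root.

A perfect 4th down from C is G, so the new chord is G half-diminished seventh.
root → G
3rd (minor 3rd) → Bb
5th (diminished 5th) → Db
7th (minor 7th) → F

G Bb Db F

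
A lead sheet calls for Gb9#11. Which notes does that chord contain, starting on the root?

Gb Bb Db Fb Ab C

Gb9#11 is a dominant ninth sharp eleven built on Gb.
Root: Gb
Major 3rd (3rd): Bb
Perfect 5th (5th): Db
Minor 7th (7th): Fb
Major 9th (9th): Ab
Augmented 11th (11th): C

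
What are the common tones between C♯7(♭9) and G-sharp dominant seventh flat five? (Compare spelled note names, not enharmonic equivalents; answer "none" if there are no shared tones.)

G#  D

C♯7(♭9): C# E# G# B D
G-sharp dominant seventh flat five: G# B# D F#
Common to both → G#, D.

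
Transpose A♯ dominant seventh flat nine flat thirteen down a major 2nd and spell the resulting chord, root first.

G-sharp, B-sharp, D-sharp, F-sharp, A, E

A-sharp down a major 2nd → G-sharp. New chord: G-sharp dominant seventh flat nine flat thirteen.
root → G-sharp
3rd (major 3rd) → B-sharp
5th (perfect 5th) → D-sharp
7th (minor 7th) → F-sharp
9th (minor 9th) → A
13th (minor 13th) → E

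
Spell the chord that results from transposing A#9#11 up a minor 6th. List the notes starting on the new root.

A♯ up a minor 6th → F♯. New chord: F♯ dominant ninth sharp eleven.
F♯ — root
A♯ — major 3rd
C♯ — perfect 5th
E — minor 7th
G♯ — major 9th
B♯ — augmented 11th

F♯  A♯  C♯  E  G♯  B♯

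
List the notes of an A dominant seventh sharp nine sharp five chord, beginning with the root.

A, C-sharp, E-sharp, G, B-sharp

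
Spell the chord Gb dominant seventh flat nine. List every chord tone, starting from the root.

Gb dominant seventh flat nine: dominant seventh flat nine on G♭.
G♭ — root
B♭ — major 3rd
D♭ — perfect 5th
F♭ — minor 7th
A𝄫 — minor 9th

G♭  B♭  D♭  F♭  A𝄫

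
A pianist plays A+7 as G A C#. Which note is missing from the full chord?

A+7 = A, C#, E#, G. The voicing lacks the 5th (augmented 5th), E#.

E#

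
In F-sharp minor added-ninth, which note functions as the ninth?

Root of F-sharp minor added-ninth = F#. The 9th is a major 9th: F# up a major 9th → G#.

G#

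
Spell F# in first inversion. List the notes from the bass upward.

In root position, F# is F#–A#–C#.
First inversion puts the third (A#) in the bass.

A# – C# – F#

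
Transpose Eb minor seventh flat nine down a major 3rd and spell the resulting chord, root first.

C♭ – E𝄫 – G♭ – B𝄫 – D𝄫

Transposed root: E♭ → C♭ (major 3rd down). So we spell C♭ minor seventh flat nine:
Root: C♭
Minor 3rd (3rd): E𝄫
Perfect 5th (5th): G♭
Minor 7th (7th): B𝄫
Minor 9th (9th): D𝄫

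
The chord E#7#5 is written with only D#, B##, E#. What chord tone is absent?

G##

E#7#5 = E#, G##, B##, D#. The voicing lacks the 3rd (major 3rd), G##.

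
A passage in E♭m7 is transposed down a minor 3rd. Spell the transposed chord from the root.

C, Eb, G, Bb

A minor 3rd down from Eb is C, so the new chord is C minor seventh.
- root: C
- minor 3rd: Eb
- perfect 5th: G
- minor 7th: Bb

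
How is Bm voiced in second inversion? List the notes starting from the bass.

F# B D

Bm = B–D–F#; second inversion → fifth (F#) lowest.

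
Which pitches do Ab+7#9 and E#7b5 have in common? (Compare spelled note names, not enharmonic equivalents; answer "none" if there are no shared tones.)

Ab+7#9 = A♭, C, E, G♭, B.
E#7b5 = E♯, G𝄪, B, D♯.
Shared: B.

B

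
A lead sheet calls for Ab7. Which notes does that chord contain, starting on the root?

Root Ab, quality dominant seventh:
root → Ab
3rd (major 3rd) → C
5th (perfect 5th) → Eb
7th (minor 7th) → Gb

Ab, C, Eb, Gb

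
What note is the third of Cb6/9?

Root of Cb6/9 = C♭. The 3rd is a major 3rd: C♭ up a major 3rd → E♭.

E♭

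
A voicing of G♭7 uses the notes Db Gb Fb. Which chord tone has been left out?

Bb

The full G♭7 chord is Gb, Bb, Db, Fb.
Comparing with the voicing, the major 3rd (3rd) — Bb — is absent.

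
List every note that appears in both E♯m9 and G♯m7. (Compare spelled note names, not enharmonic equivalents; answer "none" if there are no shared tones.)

G♯, D♯

E♯m9: E♯ G♯ B♯ D♯ F𝄪
G♯m7: G♯ B D♯ F♯
Common to both → G♯, D♯.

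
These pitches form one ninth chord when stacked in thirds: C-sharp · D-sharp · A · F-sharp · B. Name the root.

Arranged so that each adjacent pair is a third by letter name: B – D-sharp – F-sharp – A – C-sharp.
The bottom of that stack, B, is the root (this is B dominant ninth).

B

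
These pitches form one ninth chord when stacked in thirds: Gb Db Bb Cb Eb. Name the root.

Cb

Stacking in thirds gives Cb – Eb – Gb – Bb – Db, so Cb is the root — Cb major ninth.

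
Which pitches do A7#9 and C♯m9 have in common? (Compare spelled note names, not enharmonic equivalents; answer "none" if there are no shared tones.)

C♯, E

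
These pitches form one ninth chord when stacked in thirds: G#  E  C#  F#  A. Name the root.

Arranged so that each adjacent pair is a third by letter name: F# – A – C# – E – G#.
The bottom of that stack, F#, is the root (this is F# minor ninth).

F#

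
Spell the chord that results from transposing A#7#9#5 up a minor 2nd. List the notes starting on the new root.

B, D#, F##, A, C##

A# up a minor 2nd → B. New chord: B dominant seventh sharp nine sharp five.
- root: B
- major 3rd: D#
- augmented 5th: F##
- minor 7th: A
- augmented 9th: C##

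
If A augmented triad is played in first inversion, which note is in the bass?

C-sharp

A augmented triad in root position is A–C-sharp–E-sharp.
First inversion places the third in the bass, which is C-sharp.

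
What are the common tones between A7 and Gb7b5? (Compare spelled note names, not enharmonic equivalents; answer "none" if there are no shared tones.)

A7 = A, C#, E, G.
Gb7b5 = Gb, Bb, Dbb, Fb.
Shared: none.

none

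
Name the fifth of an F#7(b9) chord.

Root of F#7(b9) = F#. The 5th is a perfect 5th: F# up a perfect 5th → C#.

C#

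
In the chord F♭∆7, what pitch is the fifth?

Root of F♭∆7 = Fb. The 5th is a perfect 5th: Fb up a perfect 5th → Cb.

Cb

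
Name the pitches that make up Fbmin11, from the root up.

F♭ – A𝄫 – C♭ – E𝄫 – G♭ – B𝄫

Fbmin11 is a minor eleventh built on F♭.
root → F♭
3rd (minor 3rd) → A𝄫
5th (perfect 5th) → C♭
7th (minor 7th) → E𝄫
9th (major 9th) → G♭
11th (perfect 11th) → B𝄫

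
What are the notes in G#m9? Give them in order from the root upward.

Root G#, quality minor ninth:
G# — root
B — minor 3rd
D# — perfect 5th
F# — minor 7th
A# — major 9th

G#, B, D#, F#, A#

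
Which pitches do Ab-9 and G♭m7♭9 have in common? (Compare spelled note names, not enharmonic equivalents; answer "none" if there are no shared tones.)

Ab-9 = A♭, C♭, E♭, G♭, B♭.
G♭m7♭9 = G♭, B𝄫, D♭, F♭, A𝄫.
Shared: G♭.

G♭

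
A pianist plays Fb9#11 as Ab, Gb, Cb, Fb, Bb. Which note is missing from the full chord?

Ebb

The full Fb9#11 chord is Fb, Ab, Cb, Ebb, Gb, Bb.
Comparing with the voicing, the minor 7th (7th) — Ebb — is absent.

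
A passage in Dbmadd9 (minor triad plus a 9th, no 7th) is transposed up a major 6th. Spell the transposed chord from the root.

Bb, Db, F, C

Transposed root: Db → Bb (major 6th up). So we spell Bb minor added-ninth:
Bb — root
Db — minor 3rd
F — perfect 5th
C — major 9th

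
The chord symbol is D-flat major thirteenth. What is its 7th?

C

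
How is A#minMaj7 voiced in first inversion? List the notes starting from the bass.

C#  E#  G##  A#

A#minMaj7 = A#–C#–E#–G##; first inversion → third (C#) lowest.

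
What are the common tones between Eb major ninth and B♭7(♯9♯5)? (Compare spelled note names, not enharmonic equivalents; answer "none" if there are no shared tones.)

Bb  D

Eb major ninth = Eb, G, Bb, D, F.
B♭7(♯9♯5) = Bb, D, F#, Ab, C#.
Shared: Bb, D.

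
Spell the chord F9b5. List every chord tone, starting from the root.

Root F, quality dominant ninth flat five:
- root: F
- major 3rd: A
- diminished 5th: Cb
- minor 7th: Eb
- major 9th: G

F  A  Cb  Eb  G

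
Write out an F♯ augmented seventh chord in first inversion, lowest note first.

In root position, F♯ augmented seventh is F-sharp–A-sharp–C-double-sharp–E.
First inversion puts the third (A-sharp) in the bass.

A-sharp – C-double-sharp – E – F-sharp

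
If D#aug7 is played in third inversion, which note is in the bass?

D#aug7 = D#–F##–A##–C#. Third inversion → seventh in the bass = C#.

C#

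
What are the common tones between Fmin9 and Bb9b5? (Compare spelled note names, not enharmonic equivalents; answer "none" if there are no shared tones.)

Ab  C

Fmin9 = F, Ab, C, Eb, G.
Bb9b5 = Bb, D, Fb, Ab, C.
Shared: Ab, C.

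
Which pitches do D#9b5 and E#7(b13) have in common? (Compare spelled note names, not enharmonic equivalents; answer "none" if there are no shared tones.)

D♯, C♯, E♯

D#9b5 = D♯, F𝄪, A, C♯, E♯.
E#7(b13) = E♯, G𝄪, B♯, D♯, C♯.
Shared: D♯, C♯, E♯.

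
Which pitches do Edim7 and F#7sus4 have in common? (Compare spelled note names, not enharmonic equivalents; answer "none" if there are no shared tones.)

E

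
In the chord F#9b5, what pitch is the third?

F#9b5 is built on F♯; its 3rd is a major 3rd above the root.
A third above F uses the letter A, and the major 3rd above F♯ is A♯.

A♯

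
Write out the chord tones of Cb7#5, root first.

Cb7#5: augmented seventh on C♭.
root → C♭
3rd (major 3rd) → E♭
5th (augmented 5th) → G
7th (minor 7th) → B𝄫

C♭, E♭, G, B𝄫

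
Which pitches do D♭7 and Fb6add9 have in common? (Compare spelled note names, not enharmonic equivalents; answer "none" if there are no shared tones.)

D♭, A♭, C♭

D♭7 = D♭, F, A♭, C♭.
Fb6add9 = F♭, A♭, C♭, D♭, G♭.
Shared: D♭, A♭, C♭.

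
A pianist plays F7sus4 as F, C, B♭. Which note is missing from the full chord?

F7sus4 = F, B♭, C, E♭. The voicing lacks the 7th (minor 7th), E♭.

E♭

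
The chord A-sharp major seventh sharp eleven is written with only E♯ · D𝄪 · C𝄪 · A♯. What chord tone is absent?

G𝄪

The full A-sharp major seventh sharp eleven chord is A♯, C𝄪, E♯, G𝄪, D𝄪.
Comparing with the voicing, the major 7th (7th) — G𝄪 — is absent.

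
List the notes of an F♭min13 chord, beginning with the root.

F♭min13 is a minor thirteenth built on Fb.
- root: Fb
- minor 3rd: Abb
- perfect 5th: Cb
- minor 7th: Ebb
- major 9th: Gb
- perfect 11th: Bbb
- major 13th: Db

Fb Abb Cb Ebb Gb Bbb Db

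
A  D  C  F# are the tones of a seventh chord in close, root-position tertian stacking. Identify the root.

D

Stacking in thirds gives D – F# – A – C, so D is the root — D dominant seventh.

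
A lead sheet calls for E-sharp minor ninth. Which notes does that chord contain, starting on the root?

E-sharp minor ninth: minor ninth on E-sharp.
Root: E-sharp
Minor 3rd (3rd): G-sharp
Perfect 5th (5th): B-sharp
Minor 7th (7th): D-sharp
Major 9th (9th): F-double-sharp

E-sharp, G-sharp, B-sharp, D-sharp, F-double-sharp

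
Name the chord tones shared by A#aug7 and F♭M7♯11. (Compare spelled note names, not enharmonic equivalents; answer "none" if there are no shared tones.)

none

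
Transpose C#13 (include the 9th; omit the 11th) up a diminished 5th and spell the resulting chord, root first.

G, B, D, F, A, E

C# up a diminished 5th → G. New chord: G dominant thirteenth.
- root: G
- major 3rd: B
- perfect 5th: D
- minor 7th: F
- major 9th: A
- major 13th: E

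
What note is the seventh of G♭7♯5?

Fb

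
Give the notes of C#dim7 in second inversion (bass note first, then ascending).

G, Bb, C#, E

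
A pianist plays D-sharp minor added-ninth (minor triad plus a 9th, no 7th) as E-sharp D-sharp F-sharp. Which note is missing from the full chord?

The full D-sharp minor added-ninth chord is D-sharp, F-sharp, A-sharp, E-sharp.
Comparing with the voicing, the perfect 5th (5th) — A-sharp — is absent.

A-sharp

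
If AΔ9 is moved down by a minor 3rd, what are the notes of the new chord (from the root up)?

A minor 3rd down from A is F♯, so the new chord is F♯ major ninth.
Root: F♯
Major 3rd (3rd): A♯
Perfect 5th (5th): C♯
Major 7th (7th): E♯
Major 9th (9th): G♯

F♯ – A♯ – C♯ – E♯ – G♯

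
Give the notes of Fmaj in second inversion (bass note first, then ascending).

C, F, A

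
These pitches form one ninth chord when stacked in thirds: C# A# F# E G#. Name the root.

F#

Arranged so that each adjacent pair is a third by letter name: F# – A# – C# – E – G#.
The bottom of that stack, F#, is the root (this is F# dominant ninth).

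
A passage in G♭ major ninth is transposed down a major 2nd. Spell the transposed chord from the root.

A major 2nd down from Gb is Fb, so the new chord is Fb major ninth.
- root: Fb
- major 3rd: Ab
- perfect 5th: Cb
- major 7th: Eb
- major 9th: Gb

Fb – Ab – Cb – Eb – Gb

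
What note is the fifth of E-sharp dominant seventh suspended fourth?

B-sharp

E-sharp dominant seventh suspended fourth is built on E-sharp; its 5th is a perfect 5th above the root.
A fifth above E uses the letter B, and the perfect 5th above E-sharp is B-sharp.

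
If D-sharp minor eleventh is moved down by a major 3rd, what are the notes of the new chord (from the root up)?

B  D  F-sharp  A  C-sharp  E

Transposed root: D-sharp → B (major 3rd down). So we spell B minor eleventh:
B — root
D — minor 3rd
F-sharp — perfect 5th
A — minor 7th
C-sharp — major 9th
E — perfect 11th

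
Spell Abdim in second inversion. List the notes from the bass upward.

Ebb Ab Cb

Abdim = Ab–Cb–Ebb; second inversion → fifth (Ebb) lowest.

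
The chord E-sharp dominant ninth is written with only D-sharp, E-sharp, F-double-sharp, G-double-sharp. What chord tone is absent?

The full E-sharp dominant ninth chord is E-sharp, G-double-sharp, B-sharp, D-sharp, F-double-sharp.
Comparing with the voicing, the perfect 5th (5th) — B-sharp — is absent.

B-sharp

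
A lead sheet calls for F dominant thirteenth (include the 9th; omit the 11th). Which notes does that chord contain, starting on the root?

F – A – C – Eb – G – D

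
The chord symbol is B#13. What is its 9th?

C𝄪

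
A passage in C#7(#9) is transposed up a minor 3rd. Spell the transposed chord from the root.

Transposed root: C♯ → E (minor 3rd up). So we spell E dominant seventh sharp nine:
E — root
G♯ — major 3rd
B — perfect 5th
D — minor 7th
F𝄪 — augmented 9th

E, G♯, B, D, F𝄪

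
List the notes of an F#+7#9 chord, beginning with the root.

Root F♯, quality dominant seventh sharp nine sharp five:
root → F♯
3rd (major 3rd) → A♯
5th (augmented 5th) → C𝄪
7th (minor 7th) → E
9th (augmented 9th) → G𝄪

F♯ – A♯ – C𝄪 – E – G𝄪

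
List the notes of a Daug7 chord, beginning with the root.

Root D, quality augmented seventh:
D — root
F# — major 3rd
A# — augmented 5th
C — minor 7th

D, F#, A#, C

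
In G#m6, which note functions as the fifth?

G#m6 is built on G#; its 5th is a perfect 5th above the root.
A fifth above G uses the letter D, and the perfect 5th above G# is D#.

D#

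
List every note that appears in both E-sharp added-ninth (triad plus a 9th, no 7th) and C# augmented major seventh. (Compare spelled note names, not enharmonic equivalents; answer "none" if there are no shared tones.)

E-sharp, G-double-sharp, B-sharp

E-sharp added-ninth = E-sharp, G-double-sharp, B-sharp, F-double-sharp.
C# augmented major seventh = C-sharp, E-sharp, G-double-sharp, B-sharp.
Shared: E-sharp, G-double-sharp, B-sharp.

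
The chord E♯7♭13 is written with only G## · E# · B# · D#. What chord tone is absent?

E♯7♭13 = E#, G##, B#, D#, C#. The voicing lacks the 13th (minor 13th), C#.

C#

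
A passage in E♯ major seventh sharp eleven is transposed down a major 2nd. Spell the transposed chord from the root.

A major 2nd down from E-sharp is D-sharp, so the new chord is D-sharp major seventh sharp eleven.
- root: D-sharp
- major 3rd: F-double-sharp
- perfect 5th: A-sharp
- major 7th: C-double-sharp
- augmented 11th: G-double-sharp

D-sharp  F-double-sharp  A-sharp  C-double-sharp  G-double-sharp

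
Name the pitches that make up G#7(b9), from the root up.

G#, B#, D#, F#, A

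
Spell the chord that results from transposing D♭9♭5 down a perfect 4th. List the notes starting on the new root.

A♭, C, E𝄫, G♭, B♭

D♭ down a perfect 4th → A♭. New chord: A♭ dominant ninth flat five.
Root: A♭
Major 3rd (3rd): C
Diminished 5th (5th): E𝄫
Minor 7th (7th): G♭
Major 9th (9th): B♭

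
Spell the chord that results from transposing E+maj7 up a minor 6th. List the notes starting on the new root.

C  E  G#  B

E up a minor 6th → C. New chord: C augmented major seventh.
Root: C
Major 3rd (3rd): E
Augmented 5th (5th): G#
Major 7th (7th): B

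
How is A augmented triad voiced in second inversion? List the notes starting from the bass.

A augmented triad = A–C#–E#; second inversion → fifth (E#) lowest.

E#  A  C#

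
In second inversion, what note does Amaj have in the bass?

E

Amaj = A–C#–E. Second inversion → fifth in the bass = E.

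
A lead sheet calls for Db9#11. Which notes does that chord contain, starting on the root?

Db  F  Ab  Cb  Eb  G

Db9#11 is a dominant ninth sharp eleven built on Db.
- root: Db
- major 3rd: F
- perfect 5th: Ab
- minor 7th: Cb
- major 9th: Eb
- augmented 11th: G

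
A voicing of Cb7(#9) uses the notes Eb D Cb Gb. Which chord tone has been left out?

Cb7(#9) = Cb, Eb, Gb, Bbb, D. The voicing lacks the 7th (minor 7th), Bbb.

Bbb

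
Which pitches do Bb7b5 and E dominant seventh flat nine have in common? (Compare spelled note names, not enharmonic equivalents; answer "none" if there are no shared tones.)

D

Bb7b5 = Bb, D, Fb, Ab.
E dominant seventh flat nine = E, G#, B, D, F.
Shared: D.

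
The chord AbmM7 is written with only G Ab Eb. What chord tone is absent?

Cb

The full AbmM7 chord is Ab, Cb, Eb, G.
Comparing with the voicing, the minor 3rd (3rd) — Cb — is absent.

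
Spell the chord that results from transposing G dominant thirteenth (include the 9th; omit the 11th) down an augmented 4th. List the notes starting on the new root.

D-flat, F, A-flat, C-flat, E-flat, B-flat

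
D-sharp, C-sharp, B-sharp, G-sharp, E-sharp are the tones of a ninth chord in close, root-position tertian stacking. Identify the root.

C-sharp

Stacking in thirds gives C-sharp – E-sharp – G-sharp – B-sharp – D-sharp, so C-sharp is the root — C-sharp major ninth.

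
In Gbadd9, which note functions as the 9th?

Root of Gbadd9 = Gb. The 9th is a major 9th: Gb up a major 9th → Ab.

Ab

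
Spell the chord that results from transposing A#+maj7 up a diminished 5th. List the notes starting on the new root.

Transposed root: A# → E (diminished 5th up). So we spell E augmented major seventh:
E — root
G# — major 3rd
B# — augmented 5th
D# — major 7th

E G# B# D#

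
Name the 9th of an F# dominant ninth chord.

G#

F# dominant ninth is built on F#; its 9th is a major 9th above the root.
A second above F uses the letter G, and the major 9th above F# is G#.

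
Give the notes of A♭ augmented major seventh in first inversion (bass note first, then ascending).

A♭ augmented major seventh = A-flat–C–E–G; first inversion → third (C) lowest.

C – E – G – A-flat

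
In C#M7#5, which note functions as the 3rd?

Root of C#M7#5 = C#. The 3rd is a major 3rd: C# up a major 3rd → E#.

E#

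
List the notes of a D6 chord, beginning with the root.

D6: major sixth on D.
- root: D
- major 3rd: F♯
- perfect 5th: A
- major 6th: B

D, F♯, A, B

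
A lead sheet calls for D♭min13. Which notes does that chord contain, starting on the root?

D♭, F♭, A♭, C♭, E♭, G♭, B♭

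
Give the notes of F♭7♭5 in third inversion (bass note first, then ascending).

F♭7♭5 = F♭–A♭–C𝄫–E𝄫; third inversion → seventh (E𝄫) lowest.

E𝄫 F♭ A♭ C𝄫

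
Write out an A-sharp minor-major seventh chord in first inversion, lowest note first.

C-sharp, E-sharp, G-double-sharp, A-sharp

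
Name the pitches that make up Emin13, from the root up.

Emin13 is a minor thirteenth built on E.
Root: E
Minor 3rd (3rd): G
Perfect 5th (5th): B
Minor 7th (7th): D
Major 9th (9th): F♯
Perfect 11th (11th): A
Major 13th (13th): C♯

E, G, B, D, F♯, A, C♯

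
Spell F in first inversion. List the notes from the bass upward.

A – C – F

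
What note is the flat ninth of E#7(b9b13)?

F#

E#7(b9b13) is built on E#; its 9th is a minor 9th above the root.
A second above E uses the letter F, and the minor 9th above E# is F#.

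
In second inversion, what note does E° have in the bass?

E° = E–G–B♭. Second inversion → fifth in the bass = B♭.

B♭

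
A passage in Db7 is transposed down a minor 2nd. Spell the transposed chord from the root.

C, E, G, B♭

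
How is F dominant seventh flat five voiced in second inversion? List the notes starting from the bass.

C-flat, E-flat, F, A

F dominant seventh flat five = F–A–C-flat–E-flat; second inversion → fifth (C-flat) lowest.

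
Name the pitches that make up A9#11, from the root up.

A  C#  E  G  B  D#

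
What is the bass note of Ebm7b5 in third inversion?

Db

Ebm7b5 in root position is Eb–Gb–Bbb–Db.
Third inversion places the seventh in the bass, which is Db.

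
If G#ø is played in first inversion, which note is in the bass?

B

G#ø = G#–B–D–F#. First inversion → third in the bass = B.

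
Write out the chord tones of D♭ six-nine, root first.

D-flat  F  A-flat  B-flat  E-flat

D♭ six-nine is a six-nine built on D-flat.
D-flat — root
F — major 3rd
A-flat — perfect 5th
B-flat — major 6th
E-flat — major 9th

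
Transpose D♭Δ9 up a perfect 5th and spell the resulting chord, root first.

Ab C Eb G Bb

Db up a perfect 5th → Ab. New chord: Ab major ninth.
- root: Ab
- major 3rd: C
- perfect 5th: Eb
- major 7th: G
- major 9th: Bb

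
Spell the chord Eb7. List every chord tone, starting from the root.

Eb7 is a dominant seventh built on Eb.
- root: Eb
- major 3rd: G
- perfect 5th: Bb
- minor 7th: Db

Eb, G, Bb, Db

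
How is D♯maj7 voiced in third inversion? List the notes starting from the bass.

D♯maj7 = D♯–F𝄪–A♯–C𝄪; third inversion → seventh (C𝄪) lowest.

C𝄪 – D♯ – F𝄪 – A♯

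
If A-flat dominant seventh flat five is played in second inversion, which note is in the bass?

A-flat dominant seventh flat five in root position is A♭–C–E𝄫–G♭.
Second inversion places the fifth in the bass, which is E𝄫.

E𝄫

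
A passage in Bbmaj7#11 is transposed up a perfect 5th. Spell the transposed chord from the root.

Bb up a perfect 5th → F. New chord: F major seventh sharp eleven.
F — root
A — major 3rd
C — perfect 5th
E — major 7th
B — augmented 11th

F – A – C – E – B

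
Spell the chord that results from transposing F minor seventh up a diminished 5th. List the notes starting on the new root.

Cb  Ebb  Gb  Bbb

Transposed root: F → Cb (diminished 5th up). So we spell Cb minor seventh:
Cb — root
Ebb — minor 3rd
Gb — perfect 5th
Bbb — minor 7th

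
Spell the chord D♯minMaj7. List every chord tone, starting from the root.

D#, F#, A#, C##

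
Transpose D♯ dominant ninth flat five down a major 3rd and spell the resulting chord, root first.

B, D-sharp, F, A, C-sharp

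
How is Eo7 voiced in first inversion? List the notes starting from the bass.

Eo7 = E–G–Bb–Db; first inversion → third (G) lowest.

G – Bb – Db – E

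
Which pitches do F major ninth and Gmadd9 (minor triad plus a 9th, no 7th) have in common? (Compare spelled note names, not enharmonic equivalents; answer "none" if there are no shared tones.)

F major ninth: F A C E G
Gmadd9: G B♭ D A
Common to both → A, G.

A  G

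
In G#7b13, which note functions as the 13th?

E

Root of G#7b13 = G#. The 13th is a minor 13th: G# up a minor 13th → E.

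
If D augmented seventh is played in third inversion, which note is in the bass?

D augmented seventh = D–F#–A#–C. Third inversion → seventh in the bass = C.

C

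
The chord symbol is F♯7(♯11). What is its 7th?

F♯7(♯11) is built on F#; its 7th is a minor 7th above the root.
A seventh above F uses the letter E, and the minor 7th above F# is E.

E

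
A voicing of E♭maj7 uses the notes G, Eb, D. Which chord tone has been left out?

E♭maj7 = Eb, G, Bb, D. The voicing lacks the 5th (perfect 5th), Bb.

Bb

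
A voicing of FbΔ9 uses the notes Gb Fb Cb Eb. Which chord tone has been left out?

Ab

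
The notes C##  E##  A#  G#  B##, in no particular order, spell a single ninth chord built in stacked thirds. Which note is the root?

Arranged so that each adjacent pair is a third by letter name: A# – C## – E## – G# – B##.
The bottom of that stack, A#, is the root (this is A# dominant seventh sharp nine sharp five).

A#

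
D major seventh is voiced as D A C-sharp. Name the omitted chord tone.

The full D major seventh chord is D, F-sharp, A, C-sharp.
Comparing with the voicing, the major 3rd (3rd) — F-sharp — is absent.

F-sharp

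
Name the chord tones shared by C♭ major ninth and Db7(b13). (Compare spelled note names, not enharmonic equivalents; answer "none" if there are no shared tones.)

C♭ major ninth = Cb, Eb, Gb, Bb, Db.
Db7(b13) = Db, F, Ab, Cb, Bbb.
Shared: Cb, Db.

Cb – Db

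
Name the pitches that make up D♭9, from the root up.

Db F Ab Cb Eb

D♭9 is a dominant ninth built on Db.
root → Db
3rd (major 3rd) → F
5th (perfect 5th) → Ab
7th (minor 7th) → Cb
9th (major 9th) → Eb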